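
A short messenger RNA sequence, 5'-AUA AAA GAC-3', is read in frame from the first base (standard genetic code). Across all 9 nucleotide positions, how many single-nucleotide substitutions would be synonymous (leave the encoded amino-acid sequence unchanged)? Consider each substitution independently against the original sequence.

Codon 1 (AUA, Ile): 2 synonymous substitutions.
Codon 2 (AAA, Lys): 1 synonymous substitution.
Codon 3 (GAC, Asp): 1 synonymous substitution.
Total: 2 + 1 + 1 = 4.

4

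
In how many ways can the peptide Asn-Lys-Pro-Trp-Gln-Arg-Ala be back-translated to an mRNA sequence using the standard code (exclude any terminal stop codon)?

Asn: 2 codons.
Lys: 2 codons.
Pro: 4 codons.
Trp: 1 codon.
Gln: 2 codons.
Arg: 6 codons.
Ala: 4 codons.
2 × 2 × 4 × 1 × 2 × 6 × 4 = 768.

768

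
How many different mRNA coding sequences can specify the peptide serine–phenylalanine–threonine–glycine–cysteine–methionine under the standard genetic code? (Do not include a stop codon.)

Ser: 6 codons.
Phe: 2 codons.
Thr: 4 codons.
Gly: 4 codons.
Cys: 2 codons.
Met: 1 codon.
6 × 2 × 4 × 4 × 2 × 1 = 384.

384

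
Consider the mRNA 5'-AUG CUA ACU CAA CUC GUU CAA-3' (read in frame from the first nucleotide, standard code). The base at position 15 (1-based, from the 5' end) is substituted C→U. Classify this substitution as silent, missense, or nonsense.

silent

Position 15 falls in codon 5: CUC → Leu.
After the substitution the codon is CUU → Leu.
Both encode Leu, so the change is synonymous.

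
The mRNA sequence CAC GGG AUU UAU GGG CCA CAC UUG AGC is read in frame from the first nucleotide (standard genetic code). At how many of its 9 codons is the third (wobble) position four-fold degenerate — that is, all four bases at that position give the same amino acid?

3

Codon 1 CAC (His): third position 2-fold.
Codon 2 GGG (Gly): third position 4-fold.
Codon 3 AUU (Ile): third position 3-fold.
Codon 4 UAU (Tyr): third position 2-fold.
Codon 5 GGG (Gly): third position 4-fold.
Codon 6 CCA (Pro): third position 4-fold.
Codon 7 CAC (His): third position 2-fold.
Codon 8 UUG (Leu): third position 2-fold.
Codon 9 AGC (Ser): third position 2-fold.
Four-fold degenerate third positions: 3.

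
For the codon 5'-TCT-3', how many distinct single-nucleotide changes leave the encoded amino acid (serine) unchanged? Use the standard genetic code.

Position 1: none → 0 synonymous.
Position 2: none → 0 synonymous.
Position 3: TCC, TCA, TCG → 3 synonymous.
Total: 0 + 0 + 3 = 3.

3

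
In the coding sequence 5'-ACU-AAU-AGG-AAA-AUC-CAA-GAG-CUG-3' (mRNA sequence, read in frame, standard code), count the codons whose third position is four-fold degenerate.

Codon 1 ACU (Thr): third position 4-fold.
Codon 2 AAU (Asn): third position 2-fold.
Codon 3 AGG (Arg): third position 2-fold.
Codon 4 AAA (Lys): third position 2-fold.
Codon 5 AUC (Ile): third position 3-fold.
Codon 6 CAA (Gln): third position 2-fold.
Codon 7 GAG (Glu): third position 2-fold.
Codon 8 CUG (Leu): third position 4-fold.
Four-fold degenerate third positions: 2.

2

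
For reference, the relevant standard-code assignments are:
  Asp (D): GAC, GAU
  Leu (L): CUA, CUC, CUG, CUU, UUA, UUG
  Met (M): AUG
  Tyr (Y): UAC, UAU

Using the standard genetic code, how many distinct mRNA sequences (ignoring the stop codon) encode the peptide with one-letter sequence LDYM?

Leu: 6 codons.
Asp: 2 codons.
Tyr: 2 codons.
Met: 1 codon.
6 × 2 × 2 × 1 = 24.

24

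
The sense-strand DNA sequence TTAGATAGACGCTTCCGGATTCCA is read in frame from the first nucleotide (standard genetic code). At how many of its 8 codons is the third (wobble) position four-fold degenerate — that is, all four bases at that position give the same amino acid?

Codon 1 TTA (Leu): third position 2-fold.
Codon 2 GAT (Asp): third position 2-fold.
Codon 3 AGA (Arg): third position 2-fold.
Codon 4 CGC (Arg): third position 4-fold.
Codon 5 TTC (Phe): third position 2-fold.
Codon 6 CGG (Arg): third position 4-fold.
Codon 7 ATT (Ile): third position 3-fold.
Codon 8 CCA (Pro): third position 4-fold.
Four-fold degenerate third positions: 3.

3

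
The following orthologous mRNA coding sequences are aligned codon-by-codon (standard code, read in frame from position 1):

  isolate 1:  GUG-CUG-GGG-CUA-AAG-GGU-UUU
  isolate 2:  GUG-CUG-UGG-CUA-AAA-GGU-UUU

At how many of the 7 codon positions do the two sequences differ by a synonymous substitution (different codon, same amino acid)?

1

Codon 1: GUG Val / GUG Val — identical.
Codon 2: CUG Leu / CUG Leu — identical.
Codon 3: GGG Gly / UGG Trp — nonsynonymous.
Codon 4: CUA Leu / CUA Leu — identical.
Codon 5: AAG Lys / AAA Lys — synonymous.
Codon 6: GGU Gly / GGU Gly — identical.
Codon 7: UUU Phe / UUU Phe — identical.
Synonymous differences: 1.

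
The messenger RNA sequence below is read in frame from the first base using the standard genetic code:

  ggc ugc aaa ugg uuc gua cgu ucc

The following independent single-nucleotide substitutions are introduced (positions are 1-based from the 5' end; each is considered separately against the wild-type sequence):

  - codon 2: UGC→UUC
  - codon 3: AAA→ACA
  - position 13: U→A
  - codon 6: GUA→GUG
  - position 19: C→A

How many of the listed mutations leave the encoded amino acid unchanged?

Codon 2: UGC (Cys) → UUC (Phe) — missense.
Codon 3: AAA (Lys) → ACA (Thr) — missense.
Codon 5: UUC (Phe) → AUC (Ile) — missense.
Codon 6: GUA (Val) → GUG (Val) — synonymous.
Codon 7: CGU (Arg) → AGU (Ser) — missense.
Synonymous: 1 of 5.

1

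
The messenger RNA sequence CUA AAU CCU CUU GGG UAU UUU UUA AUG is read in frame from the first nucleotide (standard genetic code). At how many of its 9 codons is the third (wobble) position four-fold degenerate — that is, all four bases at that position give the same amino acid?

Codon 1 CUA (Leu): third position 4-fold.
Codon 2 AAU (Asn): third position 2-fold.
Codon 3 CCU (Pro): third position 4-fold.
Codon 4 CUU (Leu): third position 4-fold.
Codon 5 GGG (Gly): third position 4-fold.
Codon 6 UAU (Tyr): third position 2-fold.
Codon 7 UUU (Phe): third position 2-fold.
Codon 8 UUA (Leu): third position 2-fold.
Codon 9 AUG (Met): third position 1-fold.
Four-fold degenerate third positions: 4.

4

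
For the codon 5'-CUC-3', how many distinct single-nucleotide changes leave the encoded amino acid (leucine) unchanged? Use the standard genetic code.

3

Position 1: none → 0 synonymous.
Position 2: none → 0 synonymous.
Position 3: CUU, CUA, CUG → 3 synonymous.
Total: 0 + 0 + 3 = 3.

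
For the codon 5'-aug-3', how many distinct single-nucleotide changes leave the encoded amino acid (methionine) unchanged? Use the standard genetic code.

0

Position 1: none → 0 synonymous.
Position 2: none → 0 synonymous.
Position 3: none → 0 synonymous.
Total: 0 + 0 + 0 = 0.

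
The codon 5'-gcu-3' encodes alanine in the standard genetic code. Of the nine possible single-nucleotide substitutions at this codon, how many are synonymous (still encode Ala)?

Position 1: none → 0 synonymous.
Position 2: none → 0 synonymous.
Position 3: GCC, GCA, GCG → 3 synonymous.
Total: 0 + 0 + 3 = 3.

3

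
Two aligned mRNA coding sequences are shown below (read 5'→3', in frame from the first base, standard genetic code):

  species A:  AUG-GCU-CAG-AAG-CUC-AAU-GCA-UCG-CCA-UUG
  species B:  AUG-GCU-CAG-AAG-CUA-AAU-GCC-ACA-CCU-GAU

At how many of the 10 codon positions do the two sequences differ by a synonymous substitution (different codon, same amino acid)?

3

Codon 1: AUG Met / AUG Met — identical.
Codon 2: GCU Ala / GCU Ala — identical.
Codon 3: CAG Gln / CAG Gln — identical.
Codon 4: AAG Lys / AAG Lys — identical.
Codon 5: CUC Leu / CUA Leu — synonymous.
Codon 6: AAU Asn / AAU Asn — identical.
Codon 7: GCA Ala / GCC Ala — synonymous.
Codon 8: UCG Ser / ACA Thr — nonsynonymous.
Codon 9: CCA Pro / CCU Pro — synonymous.
Codon 10: UUG Leu / GAU Asp — nonsynonymous.
Synonymous differences: 3.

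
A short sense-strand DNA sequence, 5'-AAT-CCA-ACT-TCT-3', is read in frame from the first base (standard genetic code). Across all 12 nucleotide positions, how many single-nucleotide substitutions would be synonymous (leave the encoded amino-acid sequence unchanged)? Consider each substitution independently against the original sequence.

10

Codon 1 (AAT, Asn): 1 synonymous substitution.
Codon 2 (CCA, Pro): 3 synonymous substitutions.
Codon 3 (ACT, Thr): 3 synonymous substitutions.
Codon 4 (TCT, Ser): 3 synonymous substitutions.
Total: 1 + 3 + 3 + 3 = 10.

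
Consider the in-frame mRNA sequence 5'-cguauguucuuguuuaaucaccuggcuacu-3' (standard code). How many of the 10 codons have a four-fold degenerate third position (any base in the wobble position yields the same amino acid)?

Codon 1 CGU (Arg): third position 4-fold.
Codon 2 AUG (Met): third position 1-fold.
Codon 3 UUC (Phe): third position 2-fold.
Codon 4 UUG (Leu): third position 2-fold.
Codon 5 UUU (Phe): third position 2-fold.
Codon 6 AAU (Asn): third position 2-fold.
Codon 7 CAC (His): third position 2-fold.
Codon 8 CUG (Leu): third position 4-fold.
Codon 9 GCU (Ala): third position 4-fold.
Codon 10 ACU (Thr): third position 4-fold.
Four-fold degenerate third positions: 4.

4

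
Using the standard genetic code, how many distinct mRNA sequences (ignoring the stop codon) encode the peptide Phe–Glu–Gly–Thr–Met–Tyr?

128

Phe: 2 codons.
Glu: 2 codons.
Gly: 4 codons.
Thr: 4 codons.
Met: 1 codon.
Tyr: 2 codons.
2 × 2 × 4 × 4 × 1 × 2 = 128.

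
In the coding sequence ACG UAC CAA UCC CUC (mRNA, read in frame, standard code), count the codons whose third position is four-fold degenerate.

3

Codon 1 ACG (Thr): third position 4-fold.
Codon 2 UAC (Tyr): third position 2-fold.
Codon 3 CAA (Gln): third position 2-fold.
Codon 4 UCC (Ser): third position 4-fold.
Codon 5 CUC (Leu): third position 4-fold.
Four-fold degenerate third positions: 3.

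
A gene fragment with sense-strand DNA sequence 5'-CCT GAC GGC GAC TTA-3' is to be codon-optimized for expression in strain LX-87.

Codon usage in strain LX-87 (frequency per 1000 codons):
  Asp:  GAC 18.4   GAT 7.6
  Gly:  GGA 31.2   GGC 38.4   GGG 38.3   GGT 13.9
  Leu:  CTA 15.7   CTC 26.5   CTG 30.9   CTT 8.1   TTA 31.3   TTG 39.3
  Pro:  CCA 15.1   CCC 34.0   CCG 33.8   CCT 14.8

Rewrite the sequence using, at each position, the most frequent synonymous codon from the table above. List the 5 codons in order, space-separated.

CCC GAC GGC GAC TTG

Codon 1 (Pro): best is CCC at 34.0.
Codon 2 (Asp): best is GAC at 18.4.
Codon 3 (Gly): best is GGC at 38.4.
Codon 4 (Asp): best is GAC at 18.4.
Codon 5 (Leu): best is TTG at 39.3.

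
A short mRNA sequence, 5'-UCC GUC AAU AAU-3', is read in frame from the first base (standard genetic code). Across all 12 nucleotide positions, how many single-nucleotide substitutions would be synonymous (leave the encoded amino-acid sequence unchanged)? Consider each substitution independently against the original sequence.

8

Codon 1 (UCC, Ser): 3 synonymous substitutions.
Codon 2 (GUC, Val): 3 synonymous substitutions.
Codon 3 (AAU, Asn): 1 synonymous substitution.
Codon 4 (AAU, Asn): 1 synonymous substitution.
Total: 3 + 3 + 1 + 1 = 8.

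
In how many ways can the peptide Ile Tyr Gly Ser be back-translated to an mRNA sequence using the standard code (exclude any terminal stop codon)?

Ile: 3 codons.
Tyr: 2 codons.
Gly: 4 codons.
Ser: 6 codons.
3 × 2 × 4 × 6 = 144.

144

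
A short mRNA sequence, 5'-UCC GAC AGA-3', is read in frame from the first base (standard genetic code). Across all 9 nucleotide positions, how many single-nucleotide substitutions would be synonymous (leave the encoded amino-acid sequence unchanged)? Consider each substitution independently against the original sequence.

6

Codon 1 (UCC, Ser): 3 synonymous substitutions.
Codon 2 (GAC, Asp): 1 synonymous substitution.
Codon 3 (AGA, Arg): 2 synonymous substitutions.
Total: 3 + 1 + 2 = 6.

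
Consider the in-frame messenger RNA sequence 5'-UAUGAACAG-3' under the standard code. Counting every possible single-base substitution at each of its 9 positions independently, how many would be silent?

3

Codon 1 (UAU, Tyr): 1 synonymous substitution.
Codon 2 (GAA, Glu): 1 synonymous substitution.
Codon 3 (CAG, Gln): 1 synonymous substitution.
Total: 1 + 1 + 1 = 3.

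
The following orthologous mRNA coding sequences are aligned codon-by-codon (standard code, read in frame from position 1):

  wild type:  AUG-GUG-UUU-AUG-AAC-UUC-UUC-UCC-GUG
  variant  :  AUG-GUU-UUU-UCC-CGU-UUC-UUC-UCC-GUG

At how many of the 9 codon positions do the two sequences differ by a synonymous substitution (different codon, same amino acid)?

Codon 1: AUG Met / AUG Met — identical.
Codon 2: GUG Val / GUU Val — synonymous.
Codon 3: UUU Phe / UUU Phe — identical.
Codon 4: AUG Met / UCC Ser — nonsynonymous.
Codon 5: AAC Asn / CGU Arg — nonsynonymous.
Codon 6: UUC Phe / UUC Phe — identical.
Codon 7: UUC Phe / UUC Phe — identical.
Codon 8: UCC Ser / UCC Ser — identical.
Codon 9: GUG Val / GUG Val — identical.
Synonymous differences: 1.

1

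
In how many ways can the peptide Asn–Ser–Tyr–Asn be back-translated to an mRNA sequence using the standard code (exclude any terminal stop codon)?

48

Asn: 2 codons.
Ser: 6 codons.
Tyr: 2 codons.
Asn: 2 codons.
2 × 6 × 2 × 2 = 48.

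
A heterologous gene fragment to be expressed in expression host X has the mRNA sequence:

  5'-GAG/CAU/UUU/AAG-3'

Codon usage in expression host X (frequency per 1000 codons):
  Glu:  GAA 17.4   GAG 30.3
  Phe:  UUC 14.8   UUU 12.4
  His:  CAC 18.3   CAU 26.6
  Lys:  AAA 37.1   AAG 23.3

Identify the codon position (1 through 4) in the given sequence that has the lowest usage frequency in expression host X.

Codon 1 GAG (Glu): 30.3 per 1000.
Codon 2 CAU (His): 26.6 per 1000.
Codon 3 UUU (Phe): 12.4 per 1000.
Codon 4 AAG (Lys): 23.3 per 1000.
Lowest frequency is 12.4 at codon 3.

3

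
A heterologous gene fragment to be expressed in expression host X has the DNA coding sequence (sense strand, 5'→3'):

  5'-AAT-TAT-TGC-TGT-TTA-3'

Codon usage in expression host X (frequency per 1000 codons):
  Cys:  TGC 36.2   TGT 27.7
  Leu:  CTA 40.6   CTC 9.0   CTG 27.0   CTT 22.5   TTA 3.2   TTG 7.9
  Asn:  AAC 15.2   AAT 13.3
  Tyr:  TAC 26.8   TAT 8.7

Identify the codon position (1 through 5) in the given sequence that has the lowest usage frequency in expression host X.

Codon 1 AAT (Asn): 13.3 per 1000.
Codon 2 TAT (Tyr): 8.7 per 1000.
Codon 3 TGC (Cys): 36.2 per 1000.
Codon 4 TGT (Cys): 27.7 per 1000.
Codon 5 TTA (Leu): 3.2 per 1000.
Lowest frequency is 3.2 at codon 5.

5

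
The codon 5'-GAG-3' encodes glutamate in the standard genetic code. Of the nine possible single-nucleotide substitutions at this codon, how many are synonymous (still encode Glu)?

Position 1: none → 0 synonymous.
Position 2: none → 0 synonymous.
Position 3: GAA → 1 synonymous.
Total: 0 + 0 + 1 = 1.

1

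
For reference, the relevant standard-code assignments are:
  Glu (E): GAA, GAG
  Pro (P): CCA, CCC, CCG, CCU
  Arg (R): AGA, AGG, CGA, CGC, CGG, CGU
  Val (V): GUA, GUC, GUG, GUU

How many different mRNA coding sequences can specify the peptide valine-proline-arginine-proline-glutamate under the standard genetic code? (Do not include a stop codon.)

Val: 4 codons.
Pro: 4 codons.
Arg: 6 codons.
Pro: 4 codons.
Glu: 2 codons.
4 × 4 × 6 × 4 × 2 = 768.

768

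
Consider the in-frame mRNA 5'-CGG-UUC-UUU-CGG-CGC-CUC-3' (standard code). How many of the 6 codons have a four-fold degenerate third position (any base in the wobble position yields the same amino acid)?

Codon 1 CGG (Arg): third position 4-fold.
Codon 2 UUC (Phe): third position 2-fold.
Codon 3 UUU (Phe): third position 2-fold.
Codon 4 CGG (Arg): third position 4-fold.
Codon 5 CGC (Arg): third position 4-fold.
Codon 6 CUC (Leu): third position 4-fold.
Four-fold degenerate third positions: 4.

4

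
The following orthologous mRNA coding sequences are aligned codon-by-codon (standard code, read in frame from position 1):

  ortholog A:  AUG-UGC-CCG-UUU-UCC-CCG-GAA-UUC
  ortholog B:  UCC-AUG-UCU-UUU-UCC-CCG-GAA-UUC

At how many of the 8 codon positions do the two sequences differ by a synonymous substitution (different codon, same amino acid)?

Codon 1: AUG Met / UCC Ser — nonsynonymous.
Codon 2: UGC Cys / AUG Met — nonsynonymous.
Codon 3: CCG Pro / UCU Ser — nonsynonymous.
Codon 4: UUU Phe / UUU Phe — identical.
Codon 5: UCC Ser / UCC Ser — identical.
Codon 6: CCG Pro / CCG Pro — identical.
Codon 7: GAA Glu / GAA Glu — identical.
Codon 8: UUC Phe / UUC Phe — identical.
Synonymous differences: 0.

0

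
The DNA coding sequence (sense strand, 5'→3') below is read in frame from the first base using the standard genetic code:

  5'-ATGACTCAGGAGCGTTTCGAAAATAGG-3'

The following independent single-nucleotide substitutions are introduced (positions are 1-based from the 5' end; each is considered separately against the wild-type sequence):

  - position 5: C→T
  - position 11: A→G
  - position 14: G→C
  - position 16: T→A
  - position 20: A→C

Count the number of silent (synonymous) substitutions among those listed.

0

Codon 2: ACT (Thr) → ATT (Ile) — missense.
Codon 4: GAG (Glu) → GGG (Gly) — missense.
Codon 5: CGT (Arg) → CCT (Pro) — missense.
Codon 6: TTC (Phe) → ATC (Ile) — missense.
Codon 7: GAA (Glu) → GCA (Ala) — missense.
Synonymous: 0 of 5.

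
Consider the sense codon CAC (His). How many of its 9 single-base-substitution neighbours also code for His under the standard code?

1

Position 1: none → 0 synonymous.
Position 2: none → 0 synonymous.
Position 3: CAU → 1 synonymous.
Total: 0 + 0 + 1 = 1.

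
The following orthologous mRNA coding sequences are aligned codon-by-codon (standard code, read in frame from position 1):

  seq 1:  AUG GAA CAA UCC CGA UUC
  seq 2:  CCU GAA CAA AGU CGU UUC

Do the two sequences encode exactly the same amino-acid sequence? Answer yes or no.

no

Codon 1: AUG Met / CCU Pro — nonsynonymous.
Codon 2: GAA Glu / GAA Glu — identical.
Codon 3: CAA Gln / CAA Gln — identical.
Codon 4: UCC Ser / AGU Ser — synonymous.
Codon 5: CGA Arg / CGU Arg — synonymous.
Codon 6: UUC Phe / UUC Phe — identical.
Nonsynonymous differences: 1 → different protein.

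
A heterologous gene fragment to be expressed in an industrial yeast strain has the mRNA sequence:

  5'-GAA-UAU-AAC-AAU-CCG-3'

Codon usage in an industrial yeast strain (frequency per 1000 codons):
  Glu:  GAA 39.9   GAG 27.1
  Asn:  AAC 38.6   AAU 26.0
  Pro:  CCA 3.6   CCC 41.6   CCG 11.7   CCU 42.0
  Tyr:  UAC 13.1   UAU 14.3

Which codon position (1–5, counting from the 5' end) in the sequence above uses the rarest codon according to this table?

Codon 1 GAA (Glu): 39.9 per 1000.
Codon 2 UAU (Tyr): 14.3 per 1000.
Codon 3 AAC (Asn): 38.6 per 1000.
Codon 4 AAU (Asn): 26.0 per 1000.
Codon 5 CCG (Pro): 11.7 per 1000.
Lowest frequency is 11.7 at codon 5.

5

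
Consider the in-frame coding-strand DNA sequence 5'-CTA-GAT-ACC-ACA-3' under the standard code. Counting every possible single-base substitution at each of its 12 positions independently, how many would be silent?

Codon 1 (CTA, Leu): 4 synonymous substitutions.
Codon 2 (GAT, Asp): 1 synonymous substitution.
Codon 3 (ACC, Thr): 3 synonymous substitutions.
Codon 4 (ACA, Thr): 3 synonymous substitutions.
Total: 4 + 1 + 3 + 3 = 11.

11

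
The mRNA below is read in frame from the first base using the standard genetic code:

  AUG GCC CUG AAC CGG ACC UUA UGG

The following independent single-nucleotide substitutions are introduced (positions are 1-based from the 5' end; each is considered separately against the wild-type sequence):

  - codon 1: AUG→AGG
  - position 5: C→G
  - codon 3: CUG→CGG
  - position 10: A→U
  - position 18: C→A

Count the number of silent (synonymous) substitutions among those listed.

Codon 1: AUG (Met) → AGG (Arg) — missense.
Codon 2: GCC (Ala) → GGC (Gly) — missense.
Codon 3: CUG (Leu) → CGG (Arg) — missense.
Codon 4: AAC (Asn) → UAC (Tyr) — missense.
Codon 6: ACC (Thr) → ACA (Thr) — synonymous.
Synonymous: 1 of 5.

1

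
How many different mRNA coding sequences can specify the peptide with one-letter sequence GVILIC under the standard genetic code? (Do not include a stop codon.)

Gly: 4 codons.
Val: 4 codons.
Ile: 3 codons.
Leu: 6 codons.
Ile: 3 codons.
Cys: 2 codons.
4 × 4 × 3 × 6 × 3 × 2 = 1728.

1728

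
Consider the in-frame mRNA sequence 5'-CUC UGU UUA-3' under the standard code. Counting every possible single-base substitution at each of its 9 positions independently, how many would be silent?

6

Codon 1 (CUC, Leu): 3 synonymous substitutions.
Codon 2 (UGU, Cys): 1 synonymous substitution.
Codon 3 (UUA, Leu): 2 synonymous substitutions.
Total: 3 + 1 + 2 = 6.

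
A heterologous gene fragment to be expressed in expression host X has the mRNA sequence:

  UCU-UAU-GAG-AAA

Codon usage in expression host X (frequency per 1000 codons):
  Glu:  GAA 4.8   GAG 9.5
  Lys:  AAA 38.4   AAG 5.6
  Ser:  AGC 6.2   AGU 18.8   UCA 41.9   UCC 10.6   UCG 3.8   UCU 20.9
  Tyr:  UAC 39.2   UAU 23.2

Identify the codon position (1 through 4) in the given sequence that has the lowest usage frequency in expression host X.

3

Codon 1 UCU (Ser): 20.9 per 1000.
Codon 2 UAU (Tyr): 23.2 per 1000.
Codon 3 GAG (Glu): 9.5 per 1000.
Codon 4 AAA (Lys): 38.4 per 1000.
Lowest frequency is 9.5 at codon 3.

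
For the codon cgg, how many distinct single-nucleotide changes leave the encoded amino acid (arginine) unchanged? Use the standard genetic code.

4

Position 1: AGG → 1 synonymous.
Position 2: none → 0 synonymous.
Position 3: CGU, CGC, CGA → 3 synonymous.
Total: 1 + 0 + 3 = 4.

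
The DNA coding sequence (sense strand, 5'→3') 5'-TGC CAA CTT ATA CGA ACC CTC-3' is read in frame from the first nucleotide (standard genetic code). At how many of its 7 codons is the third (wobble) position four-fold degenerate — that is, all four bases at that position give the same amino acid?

Codon 1 TGC (Cys): third position 2-fold.
Codon 2 CAA (Gln): third position 2-fold.
Codon 3 CTT (Leu): third position 4-fold.
Codon 4 ATA (Ile): third position 3-fold.
Codon 5 CGA (Arg): third position 4-fold.
Codon 6 ACC (Thr): third position 4-fold.
Codon 7 CTC (Leu): third position 4-fold.
Four-fold degenerate third positions: 4.

4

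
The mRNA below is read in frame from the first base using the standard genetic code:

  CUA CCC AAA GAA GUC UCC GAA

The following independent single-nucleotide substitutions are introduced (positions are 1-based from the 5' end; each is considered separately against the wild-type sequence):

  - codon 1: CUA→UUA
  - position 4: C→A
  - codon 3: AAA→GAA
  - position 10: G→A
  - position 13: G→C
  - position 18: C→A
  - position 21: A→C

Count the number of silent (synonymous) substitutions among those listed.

Codon 1: CUA (Leu) → UUA (Leu) — synonymous.
Codon 2: CCC (Pro) → ACC (Thr) — missense.
Codon 3: AAA (Lys) → GAA (Glu) — missense.
Codon 4: GAA (Glu) → AAA (Lys) — missense.
Codon 5: GUC (Val) → CUC (Leu) — missense.
Codon 6: UCC (Ser) → UCA (Ser) — synonymous.
Codon 7: GAA (Glu) → GAC (Asp) — missense.
Synonymous: 2 of 7.

2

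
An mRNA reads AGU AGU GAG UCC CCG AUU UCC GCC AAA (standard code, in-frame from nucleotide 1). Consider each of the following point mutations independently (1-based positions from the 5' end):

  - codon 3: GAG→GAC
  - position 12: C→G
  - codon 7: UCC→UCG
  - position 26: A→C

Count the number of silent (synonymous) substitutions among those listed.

Codon 3: GAG (Glu) → GAC (Asp) — missense.
Codon 4: UCC (Ser) → UCG (Ser) — synonymous.
Codon 7: UCC (Ser) → UCG (Ser) — synonymous.
Codon 9: AAA (Lys) → ACA (Thr) — missense.
Synonymous: 2 of 4.

2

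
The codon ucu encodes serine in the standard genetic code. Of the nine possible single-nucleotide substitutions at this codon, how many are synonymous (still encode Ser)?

3

Position 1: none → 0 synonymous.
Position 2: none → 0 synonymous.
Position 3: UCC, UCA, UCG → 3 synonymous.
Total: 0 + 0 + 3 = 3.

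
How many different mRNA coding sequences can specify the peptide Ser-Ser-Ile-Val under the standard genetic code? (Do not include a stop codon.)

Ser: 6 codons.
Ser: 6 codons.
Ile: 3 codons.
Val: 4 codons.
6 × 6 × 3 × 4 = 432.

432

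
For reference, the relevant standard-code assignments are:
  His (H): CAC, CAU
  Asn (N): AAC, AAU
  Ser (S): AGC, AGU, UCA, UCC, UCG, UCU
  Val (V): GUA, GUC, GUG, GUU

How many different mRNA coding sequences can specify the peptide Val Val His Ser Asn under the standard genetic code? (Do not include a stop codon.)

Val: 4 codons.
Val: 4 codons.
His: 2 codons.
Ser: 6 codons.
Asn: 2 codons.
4 × 4 × 2 × 6 × 2 = 384.

384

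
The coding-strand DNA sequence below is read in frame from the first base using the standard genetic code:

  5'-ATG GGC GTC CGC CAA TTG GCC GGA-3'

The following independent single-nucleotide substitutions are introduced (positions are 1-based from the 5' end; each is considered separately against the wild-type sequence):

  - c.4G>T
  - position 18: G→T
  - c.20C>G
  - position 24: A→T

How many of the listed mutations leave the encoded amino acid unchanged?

1

Codon 2: GGC (Gly) → TGC (Cys) — missense.
Codon 6: TTG (Leu) → TTT (Phe) — missense.
Codon 7: GCC (Ala) → GGC (Gly) — missense.
Codon 8: GGA (Gly) → GGT (Gly) — synonymous.
Synonymous: 1 of 4.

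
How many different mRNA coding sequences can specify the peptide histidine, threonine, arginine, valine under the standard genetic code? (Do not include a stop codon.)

His: 2 codons.
Thr: 4 codons.
Arg: 6 codons.
Val: 4 codons.
2 × 4 × 6 × 4 = 192.

192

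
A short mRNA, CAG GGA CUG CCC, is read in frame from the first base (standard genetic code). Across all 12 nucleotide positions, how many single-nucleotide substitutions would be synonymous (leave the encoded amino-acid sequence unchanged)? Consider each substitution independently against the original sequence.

11

Codon 1 (CAG, Gln): 1 synonymous substitution.
Codon 2 (GGA, Gly): 3 synonymous substitutions.
Codon 3 (CUG, Leu): 4 synonymous substitutions.
Codon 4 (CCC, Pro): 3 synonymous substitutions.
Total: 1 + 3 + 4 + 3 = 11.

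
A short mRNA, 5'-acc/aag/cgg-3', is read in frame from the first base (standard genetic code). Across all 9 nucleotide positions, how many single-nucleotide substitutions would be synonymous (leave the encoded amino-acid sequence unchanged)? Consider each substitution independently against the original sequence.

8

Codon 1 (ACC, Thr): 3 synonymous substitutions.
Codon 2 (AAG, Lys): 1 synonymous substitution.
Codon 3 (CGG, Arg): 4 synonymous substitutions.
Total: 3 + 1 + 4 = 8.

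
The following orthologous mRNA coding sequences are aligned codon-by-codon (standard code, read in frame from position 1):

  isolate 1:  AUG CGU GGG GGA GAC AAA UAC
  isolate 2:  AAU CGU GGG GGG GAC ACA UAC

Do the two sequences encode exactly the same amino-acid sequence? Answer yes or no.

no

Codon 1: AUG Met / AAU Asn — nonsynonymous.
Codon 2: CGU Arg / CGU Arg — identical.
Codon 3: GGG Gly / GGG Gly — identical.
Codon 4: GGA Gly / GGG Gly — synonymous.
Codon 5: GAC Asp / GAC Asp — identical.
Codon 6: AAA Lys / ACA Thr — nonsynonymous.
Codon 7: UAC Tyr / UAC Tyr — identical.
Nonsynonymous differences: 2 → different protein.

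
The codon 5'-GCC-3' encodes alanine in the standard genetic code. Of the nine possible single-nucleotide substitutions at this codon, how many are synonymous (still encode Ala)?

3

Position 1: none → 0 synonymous.
Position 2: none → 0 synonymous.
Position 3: GCT, GCA, GCG → 3 synonymous.
Total: 0 + 0 + 3 = 3.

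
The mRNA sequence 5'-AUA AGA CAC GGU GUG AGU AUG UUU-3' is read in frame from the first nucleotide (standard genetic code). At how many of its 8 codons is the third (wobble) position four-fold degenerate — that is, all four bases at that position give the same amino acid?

2

Codon 1 AUA (Ile): third position 3-fold.
Codon 2 AGA (Arg): third position 2-fold.
Codon 3 CAC (His): third position 2-fold.
Codon 4 GGU (Gly): third position 4-fold.
Codon 5 GUG (Val): third position 4-fold.
Codon 6 AGU (Ser): third position 2-fold.
Codon 7 AUG (Met): third position 1-fold.
Codon 8 UUU (Phe): third position 2-fold.
Four-fold degenerate third positions: 2.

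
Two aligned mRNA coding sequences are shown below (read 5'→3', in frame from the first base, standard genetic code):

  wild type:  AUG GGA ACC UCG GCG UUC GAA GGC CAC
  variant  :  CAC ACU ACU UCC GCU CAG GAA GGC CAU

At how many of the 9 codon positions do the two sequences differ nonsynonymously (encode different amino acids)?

Codon 1: AUG Met / CAC His — nonsynonymous.
Codon 2: GGA Gly / ACU Thr — nonsynonymous.
Codon 3: ACC Thr / ACU Thr — synonymous.
Codon 4: UCG Ser / UCC Ser — synonymous.
Codon 5: GCG Ala / GCU Ala — synonymous.
Codon 6: UUC Phe / CAG Gln — nonsynonymous.
Codon 7: GAA Glu / GAA Glu — identical.
Codon 8: GGC Gly / GGC Gly — identical.
Codon 9: CAC His / CAU His — synonymous.
Nonsynonymous differences: 3.

3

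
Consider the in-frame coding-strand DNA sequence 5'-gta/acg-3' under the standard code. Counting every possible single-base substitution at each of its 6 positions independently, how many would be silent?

Codon 1 (GTA, Val): 3 synonymous substitutions.
Codon 2 (ACG, Thr): 3 synonymous substitutions.
Total: 3 + 3 = 6.

6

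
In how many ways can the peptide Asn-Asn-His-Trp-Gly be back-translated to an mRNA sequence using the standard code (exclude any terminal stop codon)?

Asn: 2 codons.
Asn: 2 codons.
His: 2 codons.
Trp: 1 codon.
Gly: 4 codons.
2 × 2 × 2 × 1 × 4 = 32.

32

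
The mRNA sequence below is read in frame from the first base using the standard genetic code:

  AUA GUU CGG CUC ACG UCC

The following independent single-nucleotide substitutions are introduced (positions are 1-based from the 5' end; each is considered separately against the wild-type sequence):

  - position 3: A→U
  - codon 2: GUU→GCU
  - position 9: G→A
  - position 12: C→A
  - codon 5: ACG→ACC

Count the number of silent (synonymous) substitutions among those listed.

4

Codon 1: AUA (Ile) → AUU (Ile) — synonymous.
Codon 2: GUU (Val) → GCU (Ala) — missense.
Codon 3: CGG (Arg) → CGA (Arg) — synonymous.
Codon 4: CUC (Leu) → CUA (Leu) — synonymous.
Codon 5: ACG (Thr) → ACC (Thr) — synonymous.
Synonymous: 4 of 5.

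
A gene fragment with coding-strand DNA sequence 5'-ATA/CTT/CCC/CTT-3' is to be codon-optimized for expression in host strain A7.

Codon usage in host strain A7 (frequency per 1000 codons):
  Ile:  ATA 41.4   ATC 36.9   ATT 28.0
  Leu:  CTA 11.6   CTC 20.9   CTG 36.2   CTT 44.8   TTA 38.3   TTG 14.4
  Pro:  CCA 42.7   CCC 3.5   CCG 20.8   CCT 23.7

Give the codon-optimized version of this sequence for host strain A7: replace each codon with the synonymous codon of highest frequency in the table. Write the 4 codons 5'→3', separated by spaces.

Codon 1 (Ile): best is ATA at 41.4.
Codon 2 (Leu): best is CTT at 44.8.
Codon 3 (Pro): best is CCA at 42.7.
Codon 4 (Leu): best is CTT at 44.8.

ATA CTT CCA CTT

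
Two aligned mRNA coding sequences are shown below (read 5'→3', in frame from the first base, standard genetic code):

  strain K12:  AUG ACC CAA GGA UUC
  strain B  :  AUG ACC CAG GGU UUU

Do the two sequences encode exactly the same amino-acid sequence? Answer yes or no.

Codon 1: AUG Met / AUG Met — identical.
Codon 2: ACC Thr / ACC Thr — identical.
Codon 3: CAA Gln / CAG Gln — synonymous.
Codon 4: GGA Gly / GGU Gly — synonymous.
Codon 5: UUC Phe / UUU Phe — synonymous.
Nonsynonymous differences: 0 → same protein.

yes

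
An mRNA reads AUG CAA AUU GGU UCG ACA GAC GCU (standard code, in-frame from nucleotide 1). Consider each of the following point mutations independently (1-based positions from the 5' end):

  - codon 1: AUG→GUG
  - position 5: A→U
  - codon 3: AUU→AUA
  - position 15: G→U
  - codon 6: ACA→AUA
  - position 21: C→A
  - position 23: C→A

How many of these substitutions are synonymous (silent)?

2

Codon 1: AUG (Met) → GUG (Val) — missense.
Codon 2: CAA (Gln) → CUA (Leu) — missense.
Codon 3: AUU (Ile) → AUA (Ile) — synonymous.
Codon 5: UCG (Ser) → UCU (Ser) — synonymous.
Codon 6: ACA (Thr) → AUA (Ile) — missense.
Codon 7: GAC (Asp) → GAA (Glu) — missense.
Codon 8: GCU (Ala) → GAU (Asp) — missense.
Synonymous: 2 of 7.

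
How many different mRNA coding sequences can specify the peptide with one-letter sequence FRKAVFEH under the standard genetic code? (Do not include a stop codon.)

3072

Phe: 2 codons.
Arg: 6 codons.
Lys: 2 codons.
Ala: 4 codons.
Val: 4 codons.
Phe: 2 codons.
Glu: 2 codons.
His: 2 codons.
2 × 6 × 2 × 4 × 4 × 2 × 2 × 2 = 3072.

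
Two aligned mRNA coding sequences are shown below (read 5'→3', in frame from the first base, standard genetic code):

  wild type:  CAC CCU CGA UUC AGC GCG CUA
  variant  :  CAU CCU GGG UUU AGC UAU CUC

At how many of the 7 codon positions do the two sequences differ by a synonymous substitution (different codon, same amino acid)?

Codon 1: CAC His / CAU His — synonymous.
Codon 2: CCU Pro / CCU Pro — identical.
Codon 3: CGA Arg / GGG Gly — nonsynonymous.
Codon 4: UUC Phe / UUU Phe — synonymous.
Codon 5: AGC Ser / AGC Ser — identical.
Codon 6: GCG Ala / UAU Tyr — nonsynonymous.
Codon 7: CUA Leu / CUC Leu — synonymous.
Synonymous differences: 3.

3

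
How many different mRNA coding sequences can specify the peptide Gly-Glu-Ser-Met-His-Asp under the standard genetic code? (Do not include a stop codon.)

192

Gly: 4 codons.
Glu: 2 codons.
Ser: 6 codons.
Met: 1 codon.
His: 2 codons.
Asp: 2 codons.
4 × 2 × 6 × 1 × 2 × 2 = 192.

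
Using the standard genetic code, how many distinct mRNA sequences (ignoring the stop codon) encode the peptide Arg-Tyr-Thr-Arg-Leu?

Arg: 6 codons.
Tyr: 2 codons.
Thr: 4 codons.
Arg: 6 codons.
Leu: 6 codons.
6 × 2 × 4 × 6 × 6 = 1728.

1728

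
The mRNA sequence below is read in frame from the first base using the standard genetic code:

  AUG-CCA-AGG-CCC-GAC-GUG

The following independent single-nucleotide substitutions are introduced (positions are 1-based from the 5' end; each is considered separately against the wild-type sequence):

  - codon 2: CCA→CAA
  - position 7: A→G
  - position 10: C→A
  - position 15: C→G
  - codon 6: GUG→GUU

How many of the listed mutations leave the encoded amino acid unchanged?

1

Codon 2: CCA (Pro) → CAA (Gln) — missense.
Codon 3: AGG (Arg) → GGG (Gly) — missense.
Codon 4: CCC (Pro) → ACC (Thr) — missense.
Codon 5: GAC (Asp) → GAG (Glu) — missense.
Codon 6: GUG (Val) → GUU (Val) — synonymous.
Synonymous: 1 of 5.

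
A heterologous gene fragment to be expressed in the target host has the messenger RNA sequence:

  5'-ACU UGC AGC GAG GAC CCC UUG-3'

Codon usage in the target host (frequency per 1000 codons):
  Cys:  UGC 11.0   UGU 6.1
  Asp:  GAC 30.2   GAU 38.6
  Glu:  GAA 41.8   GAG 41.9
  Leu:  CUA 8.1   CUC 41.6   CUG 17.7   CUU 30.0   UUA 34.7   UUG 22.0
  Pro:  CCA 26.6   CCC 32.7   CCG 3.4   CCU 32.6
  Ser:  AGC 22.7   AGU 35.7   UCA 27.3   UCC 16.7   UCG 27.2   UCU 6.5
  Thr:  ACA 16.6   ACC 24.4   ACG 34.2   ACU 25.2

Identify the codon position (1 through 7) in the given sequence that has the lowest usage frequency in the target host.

2

Codon 1 ACU (Thr): 25.2 per 1000.
Codon 2 UGC (Cys): 11.0 per 1000.
Codon 3 AGC (Ser): 22.7 per 1000.
Codon 4 GAG (Glu): 41.9 per 1000.
Codon 5 GAC (Asp): 30.2 per 1000.
Codon 6 CCC (Pro): 32.7 per 1000.
Codon 7 UUG (Leu): 22.0 per 1000.
Lowest frequency is 11.0 at codon 2.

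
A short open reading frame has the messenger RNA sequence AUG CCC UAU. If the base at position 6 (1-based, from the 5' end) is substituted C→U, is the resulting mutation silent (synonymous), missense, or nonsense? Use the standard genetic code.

silent

Position 6 falls in codon 2: CCC → Pro.
After the substitution the codon is CCU → Pro.
Both encode Pro, so the change is synonymous.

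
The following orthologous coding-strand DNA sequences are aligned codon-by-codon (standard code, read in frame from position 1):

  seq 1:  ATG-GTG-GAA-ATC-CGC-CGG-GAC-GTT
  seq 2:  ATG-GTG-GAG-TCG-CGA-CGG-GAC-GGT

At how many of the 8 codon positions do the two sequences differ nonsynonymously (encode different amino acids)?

2

Codon 1: ATG Met / ATG Met — identical.
Codon 2: GTG Val / GTG Val — identical.
Codon 3: GAA Glu / GAG Glu — synonymous.
Codon 4: ATC Ile / TCG Ser — nonsynonymous.
Codon 5: CGC Arg / CGA Arg — synonymous.
Codon 6: CGG Arg / CGG Arg — identical.
Codon 7: GAC Asp / GAC Asp — identical.
Codon 8: GTT Val / GGT Gly — nonsynonymous.
Nonsynonymous differences: 2.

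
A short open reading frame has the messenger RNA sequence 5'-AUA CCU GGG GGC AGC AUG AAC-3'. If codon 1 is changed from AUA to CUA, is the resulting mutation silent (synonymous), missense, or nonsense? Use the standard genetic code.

Position 1 falls in codon 1: AUA → Ile.
After the substitution the codon is CUA → Leu.
Ile ≠ Leu, so this is a missense mutation.

missense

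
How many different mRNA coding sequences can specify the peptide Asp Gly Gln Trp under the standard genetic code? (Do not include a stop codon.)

Asp: 2 codons.
Gly: 4 codons.
Gln: 2 codons.
Trp: 1 codon.
2 × 4 × 2 × 1 = 16.

16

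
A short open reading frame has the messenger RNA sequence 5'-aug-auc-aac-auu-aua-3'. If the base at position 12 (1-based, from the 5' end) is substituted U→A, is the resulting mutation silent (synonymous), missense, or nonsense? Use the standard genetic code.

Position 12 falls in codon 4: AUU → Ile.
After the substitution the codon is AUA → Ile.
Both encode Ile, so the change is synonymous.

silent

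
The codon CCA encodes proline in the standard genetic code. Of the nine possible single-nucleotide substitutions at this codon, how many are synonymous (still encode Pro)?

3

Position 1: none → 0 synonymous.
Position 2: none → 0 synonymous.
Position 3: CCU, CCC, CCG → 3 synonymous.
Total: 0 + 0 + 3 = 3.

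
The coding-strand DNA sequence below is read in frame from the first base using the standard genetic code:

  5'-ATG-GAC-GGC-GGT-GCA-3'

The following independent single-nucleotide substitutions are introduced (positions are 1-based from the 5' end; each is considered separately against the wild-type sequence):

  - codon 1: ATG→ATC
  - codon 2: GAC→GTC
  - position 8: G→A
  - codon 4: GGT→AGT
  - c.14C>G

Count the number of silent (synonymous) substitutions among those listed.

0

Codon 1: ATG (Met) → ATC (Ile) — missense.
Codon 2: GAC (Asp) → GTC (Val) — missense.
Codon 3: GGC (Gly) → GAC (Asp) — missense.
Codon 4: GGT (Gly) → AGT (Ser) — missense.
Codon 5: GCA (Ala) → GGA (Gly) — missense.
Synonymous: 0 of 5.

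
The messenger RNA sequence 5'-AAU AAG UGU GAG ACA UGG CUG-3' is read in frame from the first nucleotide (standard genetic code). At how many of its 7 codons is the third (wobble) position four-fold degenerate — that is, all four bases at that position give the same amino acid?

Codon 1 AAU (Asn): third position 2-fold.
Codon 2 AAG (Lys): third position 2-fold.
Codon 3 UGU (Cys): third position 2-fold.
Codon 4 GAG (Glu): third position 2-fold.
Codon 5 ACA (Thr): third position 4-fold.
Codon 6 UGG (Trp): third position 1-fold.
Codon 7 CUG (Leu): third position 4-fold.
Four-fold degenerate third positions: 2.

2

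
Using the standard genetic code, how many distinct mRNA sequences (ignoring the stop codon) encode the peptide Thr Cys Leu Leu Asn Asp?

Thr: 4 codons.
Cys: 2 codons.
Leu: 6 codons.
Leu: 6 codons.
Asn: 2 codons.
Asp: 2 codons.
4 × 2 × 6 × 6 × 2 × 2 = 1152.

1152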